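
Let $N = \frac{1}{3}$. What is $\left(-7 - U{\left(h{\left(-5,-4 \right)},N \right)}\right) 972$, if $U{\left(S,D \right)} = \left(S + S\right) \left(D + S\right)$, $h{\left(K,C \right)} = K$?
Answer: $-52164$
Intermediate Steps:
$N = \frac{1}{3} \approx 0.33333$
$U{\left(S,D \right)} = 2 S \left(D + S\right)$
$\left(-7 - U{\left(h{\left(-5,-4 \right)},N \right)}\right) 972 = \left(-7 - 2 \left(-5\right) \left(\frac{1}{3} - 5\right)\right) 972 = \left(-7 - 2 \left(-5\right) \left(- \frac{14}{3}\right)\right) 972 = \left(-7 - \frac{140}{3}\right) 972 = \left(- \frac{161}{3}\right) 972 = -52164$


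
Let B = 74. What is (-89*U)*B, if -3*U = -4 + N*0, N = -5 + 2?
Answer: -26344/3 ≈ -8781.3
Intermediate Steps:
N = -3
U = 4/3 (U = -(-4 - 3*0)/3 = -(-4 + 0)/3 = -⅓*(-4) = 4/3 ≈ 1.3333)
(-89*U)*B = -89*4/3*74 = -356/3*74 = -26344/3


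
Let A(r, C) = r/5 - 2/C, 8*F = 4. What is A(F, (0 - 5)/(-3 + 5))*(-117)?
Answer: -1053/10 ≈ -105.30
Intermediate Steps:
F = ½ (F = (⅛)*4 = ½ ≈ 0.50000)
A(r, C) = -2/C + r/5 (A(r, C) = r*(⅕) - 2/C = r/5 - 2/C = -2/C + r/5)
A(F, (0 - 5)/(-3 + 5))*(-117) = (-2*(-3 + 5)/(0 - 5) + (⅕)*(½))*(-117) = (-2/((-5/2)) + ⅒)*(-117) = (-2/((-5*½)) + ⅒)*(-117) = (-2/(-5/2) + ⅒)*(-117) = (-2*(-⅖) + ⅒)*(-117) = (⅘ + ⅒)*(-117) = (9/10)*(-117) = -1053/10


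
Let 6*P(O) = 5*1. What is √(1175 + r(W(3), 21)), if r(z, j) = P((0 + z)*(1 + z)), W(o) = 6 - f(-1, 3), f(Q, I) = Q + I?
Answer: √42330/6 ≈ 34.290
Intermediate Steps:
f(Q, I) = I + Q
W(o) = 4 (W(o) = 6 - (3 - 1) = 6 - 1*2 = 6 - 2 = 4)
P(O) = ⅚ (P(O) = (5*1)/6 = (⅙)*5 = ⅚)
r(z, j) = ⅚
√(1175 + r(W(3), 21)) = √(1175 + ⅚) = √(7055/6) = √42330/6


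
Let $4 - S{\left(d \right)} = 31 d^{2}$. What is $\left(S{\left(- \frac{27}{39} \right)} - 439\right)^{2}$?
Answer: $\frac{5779952676}{28561} \approx 2.0237 \cdot 10^{5}$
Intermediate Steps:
$S{\left(d \right)} = 4 - 31 d^{2}$
$\left(S{\left(- \frac{27}{39} \right)} - 439\right)^{2} = \left(\left(4 - 31 \left(- \frac{27}{39}\right)^{2}\right) - 439\right)^{2} = \left(\left(4 - 31 \left(\left(-27\right) \frac{1}{39}\right)^{2}\right) - 439\right)^{2} = \left(\left(4 - 31 \left(- \frac{9}{13}\right)^{2}\right) - 439\right)^{2} = \left(\left(4 - \frac{2511}{169}\right) - 439\right)^{2} = \left(- \frac{1835}{169} - 439\right)^{2} = \left(- \frac{76026}{169}\right)^{2} = \frac{5779952676}{28561}$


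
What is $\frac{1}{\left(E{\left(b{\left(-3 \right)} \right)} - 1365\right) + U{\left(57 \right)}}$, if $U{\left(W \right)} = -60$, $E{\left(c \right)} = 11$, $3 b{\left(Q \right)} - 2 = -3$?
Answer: $- \frac{1}{1414} \approx -0.00070721$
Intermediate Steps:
$b{\left(Q \right)} = - \frac{1}{3}$ ($b{\left(Q \right)} = \frac{2}{3} + \frac{1}{3} \left(-3\right) = \frac{2}{3} - 1 = - \frac{1}{3}$)
$\frac{1}{\left(E{\left(b{\left(-3 \right)} \right)} - 1365\right) + U{\left(57 \right)}} = \frac{1}{\left(11 - 1365\right) - 60} = \frac{1}{-1354 - 60} = \frac{1}{-1414} = - \frac{1}{1414}$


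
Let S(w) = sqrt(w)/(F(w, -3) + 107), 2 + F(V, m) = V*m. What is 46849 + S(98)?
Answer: 46849 - sqrt(2)/27 ≈ 46849.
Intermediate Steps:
F(V, m) = -2 + V*m
S(w) = sqrt(w)/(105 - 3*w) (S(w) = sqrt(w)/((-2 + w*(-3)) + 107) = sqrt(w)/((-2 - 3*w) + 107) = sqrt(w)/(105 - 3*w))
46849 + S(98) = 46849 + sqrt(98)/(3*(35 - 1*98)) = 46849 + (7*sqrt(2))/(3*(35 - 98)) = 46849 + (1/3)*(7*sqrt(2))/(-63) = 46849 + (1/3)*(7*sqrt(2))*(-1/63) = 46849 - sqrt(2)/27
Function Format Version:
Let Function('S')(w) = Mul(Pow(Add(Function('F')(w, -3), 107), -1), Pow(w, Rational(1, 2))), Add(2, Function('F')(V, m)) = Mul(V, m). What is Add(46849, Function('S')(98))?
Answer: Add(46849, Mul(Rational(-1, 27), Pow(2, Rational(1, 2)))) ≈ 46849.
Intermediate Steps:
Function('F')(V, m) = Add(-2, Mul(V, m))
Function('S')(w) = Mul(Pow(w, Rational(1, 2)), Pow(Add(105, Mul(-3, w)), -1)) (Function('S')(w) = Mul(Pow(Add(Add(-2, Mul(w, -3)), 107), -1), Pow(w, Rational(1, 2))) = Mul(Pow(Add(Add(-2, Mul(-3, w)), 107), -1), Pow(w, Rational(1, 2))) = Mul(Pow(Add(105, Mul(-3, w)), -1), Pow(w, Rational(1, 2))) = Mul(Pow(w, Rational(1, 2)), Pow(Add(105, Mul(-3, w)), -1)))
Add(46849, Function('S')(98)) = Add(46849, Mul(Rational(1, 3), Pow(98, Rational(1, 2)), Pow(Add(35, Mul(-1, 98)), -1))) = Add(46849, Mul(Rational(1, 3), Mul(7, Pow(2, Rational(1, 2))), Pow(Add(35, -98), -1))) = Add(46849, Mul(Rational(1, 3), Mul(7, Pow(2, Rational(1, 2))), Pow(-63, -1))) = Add(46849, Mul(Rational(1, 3), Mul(7, Pow(2, Rational(1, 2))), Rational(-1, 63))) = Add(46849, Mul(Rational(-1, 27), Pow(2, Rational(1, 2))))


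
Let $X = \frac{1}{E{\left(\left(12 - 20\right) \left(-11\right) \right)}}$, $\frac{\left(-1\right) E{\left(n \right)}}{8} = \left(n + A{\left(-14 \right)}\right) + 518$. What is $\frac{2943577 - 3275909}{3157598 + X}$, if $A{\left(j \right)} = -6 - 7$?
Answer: $- \frac{20475104}{194540843} \approx -0.10525$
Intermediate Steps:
$A{\left(j \right)} = -13$
$E{\left(n \right)} = -4040 - 8 n$ ($E{\left(n \right)} = - 8 \left(\left(n - 13\right) + 518\right) = - 8 \left(\left(-13 + n\right) + 518\right) = - 8 \left(505 + n\right) = -4040 - 8 n$)
$X = - \frac{1}{4744}$ ($X = \frac{1}{-4040 - 8 \left(12 - 20\right) \left(-11\right)} = \frac{1}{-4040 - 8 \left(\left(-8\right) \left(-11\right)\right)} = \frac{1}{-4040 - 704} = \frac{1}{-4744} = - \frac{1}{4744} \approx -0.00021079$)
$\frac{2943577 - 3275909}{3157598 + X} = \frac{2943577 - 3275909}{3157598 - \frac{1}{4744}} = - \frac{332332}{\frac{14979644911}{4744}} = \left(-332332\right) \frac{4744}{14979644911} = - \frac{20475104}{194540843}$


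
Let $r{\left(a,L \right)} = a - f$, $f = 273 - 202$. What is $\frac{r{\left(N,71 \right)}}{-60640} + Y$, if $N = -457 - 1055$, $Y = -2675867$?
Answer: $- \frac{162264573297}{60640} \approx -2.6759 \cdot 10^{6}$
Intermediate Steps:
$N = -1512$
$f = 71$ ($f = 273 - 202 = 71$)
$r{\left(a,L \right)} = -71 + a$ ($r{\left(a,L \right)} = a - 71 = -71 + a$)
$\frac{r{\left(N,71 \right)}}{-60640} + Y = \frac{-71 - 1512}{-60640} - 2675867 = \left(-1583\right) \left(- \frac{1}{60640}\right) - 2675867 = \frac{1583}{60640} - 2675867 = - \frac{162264573297}{60640}$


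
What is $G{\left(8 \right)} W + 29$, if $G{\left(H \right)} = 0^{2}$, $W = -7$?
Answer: $29$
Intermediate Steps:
$G{\left(H \right)} = 0$
$G{\left(8 \right)} W + 29 = 0 \left(-7\right) + 29 = 0 + 29 = 29$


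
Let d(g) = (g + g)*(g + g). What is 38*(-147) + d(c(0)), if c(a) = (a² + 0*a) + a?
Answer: -5586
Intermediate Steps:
c(a) = a + a² (c(a) = (a² + 0) + a = a² + a = a + a²)
d(g) = 4*g² (d(g) = (2*g)*(2*g) = 4*g²)
38*(-147) + d(c(0)) = 38*(-147) + 4*(0*(1 + 0))² = -5586 + 4*(0*1)² = -5586 + 4*0² = -5586 + 4*0 = -5586 + 0 = -5586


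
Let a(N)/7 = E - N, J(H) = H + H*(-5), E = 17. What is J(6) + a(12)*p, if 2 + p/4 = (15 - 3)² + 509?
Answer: 91116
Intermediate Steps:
J(H) = -4*H (J(H) = H - 5*H = -4*H)
a(N) = 119 - 7*N (a(N) = 7*(17 - N) = 119 - 7*N)
p = 2604 (p = -8 + 4*((15 - 3)² + 509) = -8 + 4*(12² + 509) = -8 + 4*(144 + 509) = -8 + 4*653 = -8 + 2612 = 2604)
J(6) + a(12)*p = -4*6 + (119 - 7*12)*2604 = -24 + (119 - 84)*2604 = -24 + 35*2604 = -24 + 91140 = 91116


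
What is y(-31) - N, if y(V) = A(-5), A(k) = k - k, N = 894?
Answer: -894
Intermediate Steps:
A(k) = 0
y(V) = 0
y(-31) - N = 0 - 1*894 = 0 - 894 = -894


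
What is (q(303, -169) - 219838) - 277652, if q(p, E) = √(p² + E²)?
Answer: -497490 + √120370 ≈ -4.9714e+5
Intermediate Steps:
q(p, E) = √(E² + p²)
(q(303, -169) - 219838) - 277652 = (√((-169)² + 303²) - 219838) - 277652 = (√(28561 + 91809) - 219838) - 277652 = (√120370 - 219838) - 277652 = (-219838 + √120370) - 277652 = -497490 + √120370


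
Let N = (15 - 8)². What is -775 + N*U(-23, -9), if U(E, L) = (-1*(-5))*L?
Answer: -2980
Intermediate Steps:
U(E, L) = 5*L
N = 49 (N = 7² = 49)
-775 + N*U(-23, -9) = -775 + 49*(5*(-9)) = -775 + 49*(-45) = -775 - 2205 = -2980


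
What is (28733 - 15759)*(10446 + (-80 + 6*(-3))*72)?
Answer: 43981860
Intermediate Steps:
(28733 - 15759)*(10446 + (-80 + 6*(-3))*72) = 12974*(10446 + (-80 - 18)*72) = 12974*(10446 - 98*72) = 12974*(10446 - 7056) = 12974*3390 = 43981860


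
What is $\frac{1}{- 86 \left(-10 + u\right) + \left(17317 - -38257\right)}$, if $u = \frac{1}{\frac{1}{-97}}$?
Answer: $\frac{1}{64776} \approx 1.5438 \cdot 10^{-5}$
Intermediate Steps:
$u = -97$ ($u = \frac{1}{- \frac{1}{97}} = -97$)
$\frac{1}{- 86 \left(-10 + u\right) + \left(17317 - -38257\right)} = \frac{1}{- 86 \left(-10 - 97\right) + \left(17317 - -38257\right)} = \frac{1}{\left(-86\right) \left(-107\right) + \left(17317 + 38257\right)} = \frac{1}{9202 + 55574} = \frac{1}{64776}$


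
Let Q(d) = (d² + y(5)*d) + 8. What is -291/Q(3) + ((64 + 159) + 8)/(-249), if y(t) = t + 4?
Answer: -27541/3652 ≈ -7.5413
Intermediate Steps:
y(t) = 4 + t
Q(d) = 8 + d² + 9*d (Q(d) = (d² + (4 + 5)*d) + 8 = (d² + 9*d) + 8 = 8 + d² + 9*d)
-291/Q(3) + ((64 + 159) + 8)/(-249) = -291/(8 + 3² + 9*3) + ((64 + 159) + 8)/(-249) = -291/(8 + 9 + 27) + (223 + 8)*(-1/249) = -291/44 + 231*(-1/249) = -291*1/44 - 77/83 = -291/44 - 77/83 = -27541/3652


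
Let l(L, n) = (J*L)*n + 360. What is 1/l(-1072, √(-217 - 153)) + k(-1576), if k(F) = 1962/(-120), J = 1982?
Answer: -3413707962331449/208789477818440 + 66397*I*√370/52197369454610 ≈ -16.35 + 2.4468e-8*I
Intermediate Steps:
k(F) = -327/20 (k(F) = 1962*(-1/120) = -327/20)
l(L, n) = 360 + 1982*L*n (l(L, n) = (1982*L)*n + 360 = 1982*L*n + 360 = 360 + 1982*L*n)
1/l(-1072, √(-217 - 153)) + k(-1576) = 1/(360 + 1982*(-1072)*√(-217 - 153)) - 327/20 = 1/(360 + 1982*(-1072)*√(-370)) - 327/20 = 1/(360 + 1982*(-1072)*(I*√370)) - 327/20 = 1/(360 - 2124704*I*√370) - 327/20 = -327/20 + 1/(360 - 2124704*I*√370)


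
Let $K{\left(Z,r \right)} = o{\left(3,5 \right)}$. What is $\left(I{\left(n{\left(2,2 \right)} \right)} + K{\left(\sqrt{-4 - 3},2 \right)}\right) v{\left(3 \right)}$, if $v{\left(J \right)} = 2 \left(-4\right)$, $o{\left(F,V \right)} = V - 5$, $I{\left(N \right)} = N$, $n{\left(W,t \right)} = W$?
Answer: $-16$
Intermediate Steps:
$o{\left(F,V \right)} = -5 + V$
$v{\left(J \right)} = -8$
$K{\left(Z,r \right)} = 0$ ($K{\left(Z,r \right)} = -5 + 5 = 0$)
$\left(I{\left(n{\left(2,2 \right)} \right)} + K{\left(\sqrt{-4 - 3},2 \right)}\right) v{\left(3 \right)} = \left(2 + 0\right) \left(-8\right) = 2 \left(-8\right) = -16$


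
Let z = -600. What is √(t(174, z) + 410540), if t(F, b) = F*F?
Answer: 4*√27551 ≈ 663.94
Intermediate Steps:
t(F, b) = F²
√(t(174, z) + 410540) = √(174² + 410540) = √(30276 + 410540) = √440816 = 4*√27551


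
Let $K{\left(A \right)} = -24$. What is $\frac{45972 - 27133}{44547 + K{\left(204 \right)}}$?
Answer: $\frac{18839}{44523} \approx 0.42313$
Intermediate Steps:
$\frac{45972 - 27133}{44547 + K{\left(204 \right)}} = \frac{45972 - 27133}{44547 - 24} = \frac{18839}{44523}$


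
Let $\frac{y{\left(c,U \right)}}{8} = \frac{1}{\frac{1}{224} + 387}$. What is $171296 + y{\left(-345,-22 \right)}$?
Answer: $\frac{14849480736}{86689} \approx 1.713 \cdot 10^{5}$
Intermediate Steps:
$y{\left(c,U \right)} = \frac{1792}{86689}$ ($y{\left(c,U \right)} = \frac{8}{\frac{1}{224} + 387} = \frac{8}{\frac{86689}{224}} = 8 \cdot \frac{224}{86689} = \frac{1792}{86689}$)
$171296 + y{\left(-345,-22 \right)} = 171296 + \frac{1792}{86689} = \frac{14849480736}{86689}$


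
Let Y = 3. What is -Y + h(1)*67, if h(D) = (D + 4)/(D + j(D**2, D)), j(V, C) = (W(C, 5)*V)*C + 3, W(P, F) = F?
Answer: 308/9 ≈ 34.222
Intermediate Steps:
j(V, C) = 3 + 5*C*V (j(V, C) = (5*V)*C + 3 = 5*C*V + 3 = 3 + 5*C*V)
h(D) = (4 + D)/(3 + D + 5*D**3) (h(D) = (D + 4)/(D + (3 + 5*D*D**2)) = (4 + D)/(D + (3 + 5*D**3)) = (4 + D)/(3 + D + 5*D**3))
-Y + h(1)*67 = -1*3 + ((4 + 1)/(3 + 1 + 5*1**3))*67 = -3 + (5/(3 + 1 + 5*1))*67 = -3 + (5/(3 + 1 + 5))*67 = -3 + (5/9)*67 = -3 + 335/9 = 308/9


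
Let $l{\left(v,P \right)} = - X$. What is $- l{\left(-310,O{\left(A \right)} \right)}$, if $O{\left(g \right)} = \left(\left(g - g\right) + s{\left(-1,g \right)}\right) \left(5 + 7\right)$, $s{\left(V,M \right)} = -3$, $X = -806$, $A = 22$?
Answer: $-806$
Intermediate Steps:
$O{\left(g \right)} = -36$ ($O{\left(g \right)} = \left(\left(g - g\right) - 3\right) \left(5 + 7\right) = \left(0 - 3\right) 12 = \left(-3\right) 12 = -36$)
$l{\left(v,P \right)} = 806$ ($l{\left(v,P \right)} = \left(-1\right) \left(-806\right) = 806$)
$- l{\left(-310,O{\left(A \right)} \right)} = \left(-1\right) 806 = -806$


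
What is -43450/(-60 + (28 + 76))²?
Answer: -1975/88 ≈ -22.443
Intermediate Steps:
-43450/(-60 + (28 + 76))² = -43450/(-60 + 104)² = -43450/(44²) = -43450/1936 = -43450*1/1936 = -1975/88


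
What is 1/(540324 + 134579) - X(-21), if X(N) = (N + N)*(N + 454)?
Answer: 12273785959/674903 ≈ 18186.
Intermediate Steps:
X(N) = 2*N*(454 + N) (X(N) = (2*N)*(454 + N) = 2*N*(454 + N))
1/(540324 + 134579) - X(-21) = 1/(540324 + 134579) - 2*(-21)*(454 - 21) = 1/674903 - 2*(-21)*433 = 1/674903 - 1*(-18186) = 1/674903 + 18186 = 12273785959/674903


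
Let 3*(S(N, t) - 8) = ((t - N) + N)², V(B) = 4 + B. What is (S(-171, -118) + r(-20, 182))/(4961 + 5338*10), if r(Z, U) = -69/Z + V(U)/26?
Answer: 3634751/45505980 ≈ 0.079874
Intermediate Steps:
S(N, t) = 8 + t²/3 (S(N, t) = 8 + ((t - N) + N)²/3 = 8 + t²/3)
r(Z, U) = 2/13 - 69/Z + U/26 (r(Z, U) = -69/Z + (4 + U)/26 = -69/Z + (4 + U)*(1/26) = -69/Z + (2/13 + U/26) = 2/13 - 69/Z + U/26)
(S(-171, -118) + r(-20, 182))/(4961 + 5338*10) = ((8 + (⅓)*(-118)²) + (1/26)*(-1794 - 20*(4 + 182))/(-20))/(4961 + 5338*10) = ((8 + (⅓)*13924) + (1/26)*(-1/20)*(-1794 - 20*186))/(4961 + 53380) = ((8 + 13924/3) + (1/26)*(-1/20)*(-1794 - 3720))/58341 = (13948/3 + (1/26)*(-1/20)*(-5514))*(1/58341) = (13948/3 + 2757/260)*(1/58341) = (3634751/780)*(1/58341) = 3634751/45505980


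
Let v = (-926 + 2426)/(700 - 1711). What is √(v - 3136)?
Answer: 2*I*√89080221/337 ≈ 56.013*I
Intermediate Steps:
v = -500/337 (v = 1500/(-1011) = 1500*(-1/1011) = -500/337 ≈ -1.4837)
√(v - 3136) = √(-500/337 - 3136) = √(-1057332/337) = 2*I*√89080221/337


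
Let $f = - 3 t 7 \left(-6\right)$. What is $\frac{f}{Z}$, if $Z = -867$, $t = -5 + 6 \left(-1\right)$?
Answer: $\frac{462}{289} \approx 1.5986$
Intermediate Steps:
$t = -11$ ($t = -5 - 6 = -11$)
$f = -1386$ ($f = \left(-3\right) \left(-11\right) 7 \left(-6\right) = 33 \cdot 7 \left(-6\right) = 231 \left(-6\right) = -1386$)
$\frac{f}{Z} = - \frac{1386}{-867} = \left(-1386\right) \left(- \frac{1}{867}\right) = \frac{462}{289}$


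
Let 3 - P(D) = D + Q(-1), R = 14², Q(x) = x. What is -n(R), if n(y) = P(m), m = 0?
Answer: -4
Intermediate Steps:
R = 196
P(D) = 4 - D (P(D) = 3 - (D - 1) = 3 - (-1 + D) = 3 + (1 - D) = 4 - D)
n(y) = 4 (n(y) = 4 - 1*0 = 4 + 0 = 4)
-n(R) = -1*4 = -4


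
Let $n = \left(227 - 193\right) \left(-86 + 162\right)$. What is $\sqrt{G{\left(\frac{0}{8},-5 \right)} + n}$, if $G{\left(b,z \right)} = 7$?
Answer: $\sqrt{2591} \approx 50.902$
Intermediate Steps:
$n = 2584$ ($n = 34 \cdot 76 = 2584$)
$\sqrt{G{\left(\frac{0}{8},-5 \right)} + n} = \sqrt{7 + 2584} = \sqrt{2591}$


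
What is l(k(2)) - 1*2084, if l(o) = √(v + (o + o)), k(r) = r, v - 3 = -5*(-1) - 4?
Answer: -2084 + 2*√2 ≈ -2081.2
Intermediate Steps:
v = 4 (v = 3 + (-5*(-1) - 4) = 3 + (5 - 4) = 3 + 1 = 4)
l(o) = √(4 + 2*o) (l(o) = √(4 + (o + o)) = √(4 + 2*o))
l(k(2)) - 1*2084 = √(4 + 2*2) - 1*2084 = √(4 + 4) - 2084 = √8 - 2084 = 2*√2 - 2084 = -2084 + 2*√2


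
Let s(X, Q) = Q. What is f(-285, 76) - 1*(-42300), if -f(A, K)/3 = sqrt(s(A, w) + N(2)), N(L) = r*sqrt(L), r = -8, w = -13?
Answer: 42300 - 3*sqrt(-13 - 8*sqrt(2)) ≈ 42300.0 - 14.793*I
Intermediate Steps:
N(L) = -8*sqrt(L)
f(A, K) = -3*sqrt(-13 - 8*sqrt(2))
f(-285, 76) - 1*(-42300) = -3*I*sqrt(13 + 8*sqrt(2)) - 1*(-42300) = -3*I*sqrt(13 + 8*sqrt(2)) + 42300 = 42300 - 3*I*sqrt(13 + 8*sqrt(2))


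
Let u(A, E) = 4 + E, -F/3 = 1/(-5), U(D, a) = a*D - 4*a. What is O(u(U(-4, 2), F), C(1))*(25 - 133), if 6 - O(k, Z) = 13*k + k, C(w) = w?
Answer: 31536/5 ≈ 6307.2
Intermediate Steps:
U(D, a) = -4*a + D*a (U(D, a) = D*a - 4*a = -4*a + D*a)
F = 3/5 (F = -3/(-5) = -3*(-1/5) = 3/5 ≈ 0.60000)
O(k, Z) = 6 - 14*k (O(k, Z) = 6 - (13*k + k) = 6 - 14*k)
O(u(U(-4, 2), F), C(1))*(25 - 133) = (6 - 14*(4 + 3/5))*(25 - 133) = (6 - 14*23/5)*(-108) = (6 - 322/5)*(-108) = -292/5*(-108) = 31536/5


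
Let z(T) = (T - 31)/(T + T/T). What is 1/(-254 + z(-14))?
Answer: -13/3257 ≈ -0.0039914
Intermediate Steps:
z(T) = (-31 + T)/(1 + T) (z(T) = (-31 + T)/(T + 1) = (-31 + T)/(1 + T))
1/(-254 + z(-14)) = 1/(-254 + (-31 - 14)/(1 - 14)) = 1/(-254 - 45/(-13)) = 1/(-254 - 1/13*(-45)) = 1/(-254 + 45/13) = 1/(-3257/13) = -13/3257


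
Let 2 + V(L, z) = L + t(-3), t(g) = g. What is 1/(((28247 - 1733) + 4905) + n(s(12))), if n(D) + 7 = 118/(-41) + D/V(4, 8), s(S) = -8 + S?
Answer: 41/1287610 ≈ 3.1842e-5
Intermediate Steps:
V(L, z) = -5 + L (V(L, z) = -2 + (L - 3) = -2 + (-3 + L) = -5 + L)
n(D) = -405/41 - D (n(D) = -7 + (118/(-41) + D/(-5 + 4)) = -7 + (118*(-1/41) + D/(-1)) = -7 + (-118/41 + D*(-1)) = -7 + (-118/41 - D) = -405/41 - D)
1/(((28247 - 1733) + 4905) + n(s(12))) = 1/(((28247 - 1733) + 4905) + (-405/41 - (-8 + 12))) = 1/((26514 + 4905) + (-405/41 - 1*4)) = 1/(31419 + (-405/41 - 4)) = 1/(31419 - 569/41) = 1/(1287610/41) = 41/1287610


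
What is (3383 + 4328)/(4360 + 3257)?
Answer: 7711/7617 ≈ 1.0123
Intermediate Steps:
(3383 + 4328)/(4360 + 3257) = 7711/7617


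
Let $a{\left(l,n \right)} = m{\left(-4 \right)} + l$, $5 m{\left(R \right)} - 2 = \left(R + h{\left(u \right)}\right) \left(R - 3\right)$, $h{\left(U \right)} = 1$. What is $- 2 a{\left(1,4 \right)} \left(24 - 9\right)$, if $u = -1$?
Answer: $-168$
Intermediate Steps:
$m{\left(R \right)} = \frac{2}{5} + \frac{\left(1 + R\right) \left(-3 + R\right)}{5}$ ($m{\left(R \right)} = \frac{2}{5} + \frac{\left(R + 1\right) \left(R - 3\right)}{5} = \frac{2}{5} + \frac{\left(1 + R\right) \left(-3 + R\right)}{5}$)
$a{\left(l,n \right)} = \frac{23}{5} + l$ ($a{\left(l,n \right)} = \left(- \frac{1}{5} - - \frac{8}{5} + \frac{\left(-4\right)^{2}}{5}\right) + l = \left(- \frac{1}{5} + \frac{8}{5} + \frac{1}{5} \cdot 16\right) + l = \left(- \frac{1}{5} + \frac{8}{5} + \frac{16}{5}\right) + l = \frac{23}{5} + l$)
$- 2 a{\left(1,4 \right)} \left(24 - 9\right) = - 2 \left(\frac{23}{5} + 1\right) \left(24 - 9\right) = \left(-2\right) \frac{28}{5} \cdot 15 = \left(- \frac{56}{5}\right) 15 = -168$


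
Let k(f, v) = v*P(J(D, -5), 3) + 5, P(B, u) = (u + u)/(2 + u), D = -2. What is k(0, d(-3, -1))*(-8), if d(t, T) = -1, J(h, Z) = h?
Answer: -152/5 ≈ -30.400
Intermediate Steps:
P(B, u) = 2*u/(2 + u) (P(B, u) = (2*u)/(2 + u) = 2*u/(2 + u))
k(f, v) = 5 + 6*v/5 (k(f, v) = v*(2*3/(2 + 3)) + 5 = v*(2*3/5) + 5 = v*(2*3*(1/5)) + 5 = v*(6/5) + 5 = 6*v/5 + 5 = 5 + 6*v/5)
k(0, d(-3, -1))*(-8) = (5 + (6/5)*(-1))*(-8) = (5 - 6/5)*(-8) = (19/5)*(-8) = -152/5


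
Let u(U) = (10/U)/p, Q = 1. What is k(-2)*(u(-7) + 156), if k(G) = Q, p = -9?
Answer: 9838/63 ≈ 156.16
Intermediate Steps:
u(U) = -10/(9*U) (u(U) = (10/U)/(-9) = (10/U)*(-1/9) = -10/(9*U))
k(G) = 1
k(-2)*(u(-7) + 156) = 1*(-10/9/(-7) + 156) = 1*(-10/9*(-1/7) + 156) = 1*(10/63 + 156) = 1*(9838/63) = 9838/63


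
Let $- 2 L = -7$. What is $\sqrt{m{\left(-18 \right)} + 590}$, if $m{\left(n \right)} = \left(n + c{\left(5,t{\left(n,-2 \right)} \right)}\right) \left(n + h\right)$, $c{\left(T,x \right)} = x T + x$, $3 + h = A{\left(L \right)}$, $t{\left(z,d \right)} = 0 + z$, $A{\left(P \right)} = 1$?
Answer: $\sqrt{3110} \approx 55.767$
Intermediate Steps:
$L = \frac{7}{2}$ ($L = \left(- \frac{1}{2}\right) \left(-7\right) = \frac{7}{2} \approx 3.5$)
$t{\left(z,d \right)} = z$
$h = -2$ ($h = -3 + 1 = -2$)
$c{\left(T,x \right)} = x + T x$ ($c{\left(T,x \right)} = T x + x = x + T x$)
$m{\left(n \right)} = 7 n \left(-2 + n\right)$ ($m{\left(n \right)} = \left(n + n \left(1 + 5\right)\right) \left(n - 2\right) = \left(n + n 6\right) \left(-2 + n\right) = \left(n + 6 n\right) \left(-2 + n\right) = 7 n \left(-2 + n\right)$)
$\sqrt{m{\left(-18 \right)} + 590} = \sqrt{7 \left(-18\right) \left(-2 - 18\right) + 590} = \sqrt{7 \left(-18\right) \left(-20\right) + 590} = \sqrt{2520 + 590} = \sqrt{3110}$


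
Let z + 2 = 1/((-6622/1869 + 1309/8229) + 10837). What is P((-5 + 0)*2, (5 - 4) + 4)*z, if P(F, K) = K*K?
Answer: -79339683295/1586866904 ≈ -49.998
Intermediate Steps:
z = -15867936659/7934334520 (z = -2 + 1/((-6622/1869 + 1309/8229) + 10837) = -2 + 1/((-6622*1/1869 + 1309*(1/8229)) + 10837) = -2 + 1/((-946/267 + 1309/8229) + 10837) = -2 + 1/(-2478377/732381 + 10837) = -2 + 1/(7934334520/732381) = -2 + 732381/7934334520 = -15867936659/7934334520 ≈ -1.9999)
P(F, K) = K²
P((-5 + 0)*2, (5 - 4) + 4)*z = ((5 - 4) + 4)²*(-15867936659/7934334520) = (1 + 4)²*(-15867936659/7934334520) = 5²*(-15867936659/7934334520) = 25*(-15867936659/7934334520) = -79339683295/1586866904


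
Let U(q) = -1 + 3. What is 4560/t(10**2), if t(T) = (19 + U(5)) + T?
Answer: 4560/121 ≈ 37.686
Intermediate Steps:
U(q) = 2
t(T) = 21 + T (t(T) = (19 + 2) + T = 21 + T)
4560/t(10**2) = 4560/(21 + 10**2) = 4560/(21 + 100) = 4560/121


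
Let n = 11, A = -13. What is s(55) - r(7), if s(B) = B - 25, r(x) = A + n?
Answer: 32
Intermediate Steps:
r(x) = -2 (r(x) = -13 + 11 = -2)
s(B) = -25 + B
s(55) - r(7) = (-25 + 55) - 1*(-2) = 30 + 2 = 32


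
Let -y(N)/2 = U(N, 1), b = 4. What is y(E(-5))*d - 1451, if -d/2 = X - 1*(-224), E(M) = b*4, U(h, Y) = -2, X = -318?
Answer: -699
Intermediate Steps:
E(M) = 16 (E(M) = 4*4 = 16)
d = 188 (d = -2*(-318 - 1*(-224)) = -2*(-318 + 224) = -2*(-94) = 188)
y(N) = 4 (y(N) = -2*(-2) = 4)
y(E(-5))*d - 1451 = 4*188 - 1451 = 752 - 1451 = -699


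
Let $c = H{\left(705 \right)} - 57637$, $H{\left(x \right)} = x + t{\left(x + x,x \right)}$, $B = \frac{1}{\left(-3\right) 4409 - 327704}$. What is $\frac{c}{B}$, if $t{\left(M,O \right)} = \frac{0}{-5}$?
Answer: $19409883692$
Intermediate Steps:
$t{\left(M,O \right)} = 0$ ($t{\left(M,O \right)} = 0 \left(- \frac{1}{5}\right) = 0$)
$B = - \frac{1}{340931}$ ($B = \frac{1}{-13227 - 327704} = \frac{1}{-340931} = - \frac{1}{340931} \approx -2.9331 \cdot 10^{-6}$)
$H{\left(x \right)} = x$ ($H{\left(x \right)} = x + 0 = x$)
$c = -56932$ ($c = 705 - 57637 = -56932$)
$\frac{c}{B} = - \frac{56932}{- \frac{1}{340931}} = \left(-56932\right) \left(-340931\right) = 19409883692$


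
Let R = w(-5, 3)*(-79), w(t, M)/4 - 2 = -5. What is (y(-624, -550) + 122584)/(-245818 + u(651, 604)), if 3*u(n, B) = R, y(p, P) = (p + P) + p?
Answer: -20131/40917 ≈ -0.49200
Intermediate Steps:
w(t, M) = -12 (w(t, M) = 8 + 4*(-5) = 8 - 20 = -12)
y(p, P) = P + 2*p (y(p, P) = (P + p) + p = P + 2*p)
R = 948 (R = -12*(-79) = 948)
u(n, B) = 316 (u(n, B) = (1/3)*948 = 316)
(y(-624, -550) + 122584)/(-245818 + u(651, 604)) = ((-550 + 2*(-624)) + 122584)/(-245818 + 316) = ((-550 - 1248) + 122584)/(-245502) = (-1798 + 122584)*(-1/245502) = 120786*(-1/245502) = -20131/40917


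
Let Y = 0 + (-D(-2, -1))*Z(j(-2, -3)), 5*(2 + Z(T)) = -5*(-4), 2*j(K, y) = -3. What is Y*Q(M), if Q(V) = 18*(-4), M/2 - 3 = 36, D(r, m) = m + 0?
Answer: -144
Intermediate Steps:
j(K, y) = -3/2 (j(K, y) = (1/2)*(-3) = -3/2)
D(r, m) = m
M = 78 (M = 6 + 2*36 = 6 + 72 = 78)
Z(T) = 2 (Z(T) = -2 + (-5*(-4))/5 = -2 + (1/5)*20 = -2 + 4 = 2)
Y = 2 (Y = 0 - 1*(-1)*2 = 0 + 1*2 = 0 + 2 = 2)
Q(V) = -72
Y*Q(M) = 2*(-72) = -144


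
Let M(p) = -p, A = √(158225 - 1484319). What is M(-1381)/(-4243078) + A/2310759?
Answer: -1381/4243078 + I*√1326094/2310759 ≈ -0.00032547 + 0.00049835*I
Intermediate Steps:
A = I*√1326094 (A = √(-1326094) = I*√1326094 ≈ 1151.6*I)
M(-1381)/(-4243078) + A/2310759 = -1*(-1381)/(-4243078) + (I*√1326094)/2310759 = 1381*(-1/4243078) + (I*√1326094)*(1/2310759) = -1381/4243078 + I*√1326094/2310759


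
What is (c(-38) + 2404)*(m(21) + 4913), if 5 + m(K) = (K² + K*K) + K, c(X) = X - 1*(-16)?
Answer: 13841802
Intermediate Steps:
c(X) = 16 + X (c(X) = X + 16 = 16 + X)
m(K) = -5 + K + 2*K² (m(K) = -5 + ((K² + K*K) + K) = -5 + ((K² + K²) + K) = -5 + (2*K² + K) = -5 + (K + 2*K²) = -5 + K + 2*K²)
(c(-38) + 2404)*(m(21) + 4913) = ((16 - 38) + 2404)*((-5 + 21 + 2*21²) + 4913) = (-22 + 2404)*((-5 + 21 + 2*441) + 4913) = 2382*((-5 + 21 + 882) + 4913) = 2382*(898 + 4913) = 2382*5811 = 13841802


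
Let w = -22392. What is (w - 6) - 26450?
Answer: -48848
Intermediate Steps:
(w - 6) - 26450 = (-22392 - 6) - 26450 = -22398 - 26450 = -48848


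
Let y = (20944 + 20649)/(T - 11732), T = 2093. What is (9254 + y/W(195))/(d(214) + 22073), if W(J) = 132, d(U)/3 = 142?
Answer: 11774266799/28626557652 ≈ 0.41131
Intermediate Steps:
d(U) = 426 (d(U) = 3*142 = 426)
y = -41593/9639 (y = (20944 + 20649)/(2093 - 11732) = 41593/(-9639) = 41593*(-1/9639) = -41593/9639 ≈ -4.3151)
(9254 + y/W(195))/(d(214) + 22073) = (9254 - 41593/9639/132)/(426 + 22073) = (9254 - 41593/9639*1/132)/22499 = (9254 - 41593/1272348)*(1/22499) = (11774266799/1272348)*(1/22499) = 11774266799/28626557652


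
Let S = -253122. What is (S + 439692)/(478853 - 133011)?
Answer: 93285/172921 ≈ 0.53947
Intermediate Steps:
(S + 439692)/(478853 - 133011) = (-253122 + 439692)/(478853 - 133011) = 186570/345842 = 186570*(1/345842) = 93285/172921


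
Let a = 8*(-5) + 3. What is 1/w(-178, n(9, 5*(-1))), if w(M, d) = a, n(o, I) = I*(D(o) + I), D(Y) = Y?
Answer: -1/37 ≈ -0.027027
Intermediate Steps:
n(o, I) = I*(I + o) (n(o, I) = I*(o + I) = I*(I + o))
a = -37 (a = -40 + 3 = -37)
w(M, d) = -37
1/w(-178, n(9, 5*(-1))) = 1/(-37) = -1/37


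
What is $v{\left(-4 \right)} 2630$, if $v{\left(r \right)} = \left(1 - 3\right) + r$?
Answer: $-15780$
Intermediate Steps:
$v{\left(r \right)} = -2 + r$
$v{\left(-4 \right)} 2630 = \left(-2 - 4\right) 2630 = \left(-6\right) 2630 = -15780$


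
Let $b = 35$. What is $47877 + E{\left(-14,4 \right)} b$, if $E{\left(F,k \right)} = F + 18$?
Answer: $48017$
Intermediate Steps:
$E{\left(F,k \right)} = 18 + F$
$47877 + E{\left(-14,4 \right)} b = 47877 + \left(18 - 14\right) 35 = 47877 + 4 \cdot 35 = 47877 + 140 = 48017$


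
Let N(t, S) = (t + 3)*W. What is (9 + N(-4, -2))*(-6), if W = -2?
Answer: -66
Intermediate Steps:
N(t, S) = -6 - 2*t (N(t, S) = (t + 3)*(-2) = (3 + t)*(-2) = -6 - 2*t)
(9 + N(-4, -2))*(-6) = (9 + (-6 - 2*(-4)))*(-6) = (9 + (-6 + 8))*(-6) = (9 + 2)*(-6) = 11*(-6) = -66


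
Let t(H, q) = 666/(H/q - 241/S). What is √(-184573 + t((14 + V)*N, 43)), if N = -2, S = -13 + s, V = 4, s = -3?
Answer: I*√17674908430741/9787 ≈ 429.56*I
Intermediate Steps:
S = -16 (S = -13 - 3 = -16)
t(H, q) = 666/(241/16 + H/q) (t(H, q) = 666/(H/q - 241/(-16)) = 666/(H/q - 241*(-1/16)) = 666/(H/q + 241/16) = 666/(241/16 + H/q))
√(-184573 + t((14 + V)*N, 43)) = √(-184573 + 10656*43/(16*((14 + 4)*(-2)) + 241*43)) = √(-184573 + 10656*43/(16*(18*(-2)) + 10363)) = √(-184573 + 10656*43/(16*(-36) + 10363)) = √(-184573 + 10656*43/(-576 + 10363)) = √(-184573 + 10656*43/9787) = √(-184573 + 10656*43*(1/9787)) = √(-184573 + 458208/9787) = √(-1805957743/9787) = I*√17674908430741/9787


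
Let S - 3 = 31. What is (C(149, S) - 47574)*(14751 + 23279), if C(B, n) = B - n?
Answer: -1804865770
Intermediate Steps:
S = 34 (S = 3 + 31 = 34)
(C(149, S) - 47574)*(14751 + 23279) = ((149 - 1*34) - 47574)*(14751 + 23279) = ((149 - 34) - 47574)*38030 = (115 - 47574)*38030 = -47459*38030 = -1804865770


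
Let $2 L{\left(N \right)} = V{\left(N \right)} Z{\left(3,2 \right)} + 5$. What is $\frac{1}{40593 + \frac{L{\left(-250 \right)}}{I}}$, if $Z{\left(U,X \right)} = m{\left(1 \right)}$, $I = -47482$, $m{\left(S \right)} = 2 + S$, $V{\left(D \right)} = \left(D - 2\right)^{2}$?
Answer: $\frac{94964}{3854683135} \approx 2.4636 \cdot 10^{-5}$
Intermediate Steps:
$V{\left(D \right)} = \left(-2 + D\right)^{2}$
$Z{\left(U,X \right)} = 3$ ($Z{\left(U,X \right)} = 2 + 1 = 3$)
$L{\left(N \right)} = \frac{5}{2} + \frac{3 \left(-2 + N\right)^{2}}{2}$ ($L{\left(N \right)} = \frac{\left(-2 + N\right)^{2} \cdot 3 + 5}{2} = \frac{3 \left(-2 + N\right)^{2} + 5}{2} = \frac{5 + 3 \left(-2 + N\right)^{2}}{2} = \frac{5}{2} + \frac{3 \left(-2 + N\right)^{2}}{2}$)
$\frac{1}{40593 + \frac{L{\left(-250 \right)}}{I}} = \frac{1}{40593 + \frac{\frac{5}{2} + \frac{3 \left(-2 - 250\right)^{2}}{2}}{-47482}} = \frac{1}{40593 + \left(\frac{5}{2} + \frac{3 \left(-252\right)^{2}}{2}\right) \left(- \frac{1}{47482}\right)} = \frac{1}{40593 + \left(\frac{5}{2} + \frac{3}{2} \cdot 63504\right) \left(- \frac{1}{47482}\right)} = \frac{1}{40593 + \left(\frac{5}{2} + 95256\right) \left(- \frac{1}{47482}\right)} = \frac{1}{40593 + \frac{190517}{2} \left(- \frac{1}{47482}\right)} = \frac{1}{40593 - \frac{190517}{94964}} = \frac{1}{\frac{3854683135}{94964}} = \frac{94964}{3854683135}$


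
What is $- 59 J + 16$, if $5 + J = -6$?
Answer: $665$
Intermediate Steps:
$J = -11$ ($J = -5 - 6 = -11$)
$- 59 J + 16 = \left(-59\right) \left(-11\right) + 16 = 649 + 16 = 665$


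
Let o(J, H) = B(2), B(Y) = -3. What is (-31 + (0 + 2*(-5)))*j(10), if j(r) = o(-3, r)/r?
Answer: 123/10 ≈ 12.300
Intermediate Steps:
o(J, H) = -3
j(r) = -3/r
(-31 + (0 + 2*(-5)))*j(10) = (-31 + (0 + 2*(-5)))*(-3/10) = (-31 + (0 - 10))*(-3*1/10) = (-31 - 10)*(-3/10) = -41*(-3/10) = 123/10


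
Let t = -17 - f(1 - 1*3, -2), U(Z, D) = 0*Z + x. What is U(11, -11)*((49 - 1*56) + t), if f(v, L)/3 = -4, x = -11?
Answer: 132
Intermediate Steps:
f(v, L) = -12 (f(v, L) = 3*(-4) = -12)
U(Z, D) = -11 (U(Z, D) = 0*Z - 11 = 0 - 11 = -11)
t = -5 (t = -17 - 1*(-12) = -17 + 12 = -5)
U(11, -11)*((49 - 1*56) + t) = -11*((49 - 1*56) - 5) = -11*((49 - 56) - 5) = -11*(-7 - 5) = -11*(-12) = 132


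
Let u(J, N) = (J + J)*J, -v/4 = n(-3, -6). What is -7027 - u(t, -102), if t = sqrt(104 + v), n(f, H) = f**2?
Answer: -7163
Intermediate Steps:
v = -36 (v = -4*(-3)**2 = -4*9 = -36)
t = 2*sqrt(17) (t = sqrt(104 - 36) = sqrt(68) = 2*sqrt(17) ≈ 8.2462)
u(J, N) = 2*J**2 (u(J, N) = (2*J)*J = 2*J**2)
-7027 - u(t, -102) = -7027 - 2*(2*sqrt(17))**2 = -7027 - 2*68 = -7027 - 1*136 = -7027 - 136 = -7163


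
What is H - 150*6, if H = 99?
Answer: -801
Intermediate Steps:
H - 150*6 = 99 - 150*6 = 99 - 900 = -801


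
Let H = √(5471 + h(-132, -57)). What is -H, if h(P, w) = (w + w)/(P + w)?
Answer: -√2412977/21 ≈ -73.970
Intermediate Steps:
h(P, w) = 2*w/(P + w) (h(P, w) = (2*w)/(P + w) = 2*w/(P + w))
H = √2412977/21 (H = √(5471 + 2*(-57)/(-132 - 57)) = √(5471 + 2*(-57)/(-189)) = √(5471 + 2*(-57)*(-1/189)) = √(5471 + 38/63) = √(344711/63) = √2412977/21 ≈ 73.970)
-H = -√2412977/21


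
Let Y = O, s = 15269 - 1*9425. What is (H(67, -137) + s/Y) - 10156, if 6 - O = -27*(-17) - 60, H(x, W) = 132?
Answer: -1315092/131 ≈ -10039.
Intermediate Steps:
s = 5844 (s = 15269 - 9425 = 5844)
O = -393 (O = 6 - (-27*(-17) - 60) = 6 - (459 - 60) = 6 - 1*399 = 6 - 399 = -393)
Y = -393
(H(67, -137) + s/Y) - 10156 = (132 + 5844/(-393)) - 10156 = (132 + 5844*(-1/393)) - 10156 = (132 - 1948/131) - 10156 = 15344/131 - 10156 = -1315092/131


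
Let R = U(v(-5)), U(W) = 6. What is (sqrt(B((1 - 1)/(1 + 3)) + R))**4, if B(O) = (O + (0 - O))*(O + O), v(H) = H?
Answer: 36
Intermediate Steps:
B(O) = 0 (B(O) = (O - O)*(2*O) = 0*(2*O) = 0)
R = 6
(sqrt(B((1 - 1)/(1 + 3)) + R))**4 = (sqrt(0 + 6))**4 = (sqrt(6))**4 = 36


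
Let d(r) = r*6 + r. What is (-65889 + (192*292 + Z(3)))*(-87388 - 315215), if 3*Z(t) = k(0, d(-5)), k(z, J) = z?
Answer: 3955574475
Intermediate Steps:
d(r) = 7*r (d(r) = 6*r + r = 7*r)
Z(t) = 0 (Z(t) = (1/3)*0 = 0)
(-65889 + (192*292 + Z(3)))*(-87388 - 315215) = (-65889 + (192*292 + 0))*(-87388 - 315215) = (-65889 + (56064 + 0))*(-402603) = (-65889 + 56064)*(-402603) = -9825*(-402603) = 3955574475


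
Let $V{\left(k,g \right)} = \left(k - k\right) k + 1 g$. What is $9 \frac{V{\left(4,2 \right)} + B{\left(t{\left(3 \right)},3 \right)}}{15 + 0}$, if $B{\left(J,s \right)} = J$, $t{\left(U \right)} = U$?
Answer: $3$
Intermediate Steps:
$V{\left(k,g \right)} = g$ ($V{\left(k,g \right)} = 0 k + g = 0 + g = g$)
$9 \frac{V{\left(4,2 \right)} + B{\left(t{\left(3 \right)},3 \right)}}{15 + 0} = 9 \frac{2 + 3}{15 + 0} = 9 \cdot \frac{5}{15} = 9 \cdot 5 \cdot \frac{1}{15} = 9 \cdot \frac{1}{3} = 3$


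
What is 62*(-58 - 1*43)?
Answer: -6262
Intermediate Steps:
62*(-58 - 1*43) = 62*(-58 - 43) = 62*(-101) = -6262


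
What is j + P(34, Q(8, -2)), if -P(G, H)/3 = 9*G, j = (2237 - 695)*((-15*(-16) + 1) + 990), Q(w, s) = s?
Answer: 1897284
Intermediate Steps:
j = 1898202 (j = 1542*((240 + 1) + 990) = 1542*(241 + 990) = 1542*1231 = 1898202)
P(G, H) = -27*G
j + P(34, Q(8, -2)) = 1898202 - 27*34 = 1898202 - 918 = 1897284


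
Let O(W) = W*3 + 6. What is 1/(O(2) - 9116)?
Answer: -1/9104 ≈ -0.00010984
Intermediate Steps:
O(W) = 6 + 3*W (O(W) = 3*W + 6 = 6 + 3*W)
1/(O(2) - 9116) = 1/((6 + 3*2) - 9116) = 1/((6 + 6) - 9116) = 1/(12 - 9116) = 1/(-9104) = -1/9104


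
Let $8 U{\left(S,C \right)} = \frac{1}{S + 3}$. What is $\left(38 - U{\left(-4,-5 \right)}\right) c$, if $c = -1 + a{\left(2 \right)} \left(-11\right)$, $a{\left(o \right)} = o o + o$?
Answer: $- \frac{20435}{8} \approx -2554.4$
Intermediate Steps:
$U{\left(S,C \right)} = \frac{1}{8 \left(3 + S\right)}$ ($U{\left(S,C \right)} = \frac{1}{8 \left(S + 3\right)} = \frac{1}{8 \left(3 + S\right)}$)
$a{\left(o \right)} = o + o^{2}$ ($a{\left(o \right)} = o^{2} + o = o + o^{2}$)
$c = -67$ ($c = -1 + 2 \left(1 + 2\right) \left(-11\right) = -1 + 2 \cdot 3 \left(-11\right) = -1 + 6 \left(-11\right) = -1 - 66 = -67$)
$\left(38 - U{\left(-4,-5 \right)}\right) c = \left(38 - \frac{1}{8 \left(3 - 4\right)}\right) \left(-67\right) = \left(38 - \frac{1}{8 \left(-1\right)}\right) \left(-67\right) = \left(38 - \frac{1}{8} \left(-1\right)\right) \left(-67\right) = \left(38 - - \frac{1}{8}\right) \left(-67\right) = \left(38 + \frac{1}{8}\right) \left(-67\right) = \frac{305}{8} \left(-67\right) = - \frac{20435}{8}$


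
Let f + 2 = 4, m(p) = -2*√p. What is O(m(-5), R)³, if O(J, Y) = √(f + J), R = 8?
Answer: 2*√2*(1 - I*√5)^(3/2) ≈ -1.6697 - 10.714*I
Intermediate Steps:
f = 2 (f = -2 + 4 = 2)
O(J, Y) = √(2 + J)
O(m(-5), R)³ = (√(2 - 2*I*√5))³ = (2 - 2*I*√5)^(3/2)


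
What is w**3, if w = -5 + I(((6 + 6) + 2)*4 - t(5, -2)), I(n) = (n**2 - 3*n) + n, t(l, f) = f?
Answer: 34106789907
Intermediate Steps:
I(n) = n**2 - 2*n
w = 3243 (w = -5 + (((6 + 6) + 2)*4 - 1*(-2))*(-2 + (((6 + 6) + 2)*4 - 1*(-2))) = -5 + ((12 + 2)*4 + 2)*(-2 + ((12 + 2)*4 + 2)) = -5 + (14*4 + 2)*(-2 + (14*4 + 2)) = -5 + (56 + 2)*(-2 + (56 + 2)) = -5 + 58*(-2 + 58) = -5 + 58*56 = -5 + 3248 = 3243)
w**3 = 3243**3 = 34106789907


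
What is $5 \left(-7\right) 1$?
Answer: $-35$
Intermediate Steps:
$5 \left(-7\right) 1 = \left(-35\right) 1 = -35$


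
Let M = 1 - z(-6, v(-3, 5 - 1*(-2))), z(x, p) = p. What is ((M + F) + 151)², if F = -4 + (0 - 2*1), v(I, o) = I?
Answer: 22201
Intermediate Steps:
M = 4 (M = 1 - 1*(-3) = 1 + 3 = 4)
F = -6 (F = -4 + (0 - 2) = -4 - 2 = -6)
((M + F) + 151)² = ((4 - 6) + 151)² = (-2 + 151)² = 149² = 22201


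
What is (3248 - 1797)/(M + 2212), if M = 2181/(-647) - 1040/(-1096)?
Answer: 128615189/195854781 ≈ 0.65669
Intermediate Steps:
M = -214687/88639 (M = 2181*(-1/647) - 1040*(-1/1096) = -2181/647 + 130/137 = -214687/88639 ≈ -2.4220)
(3248 - 1797)/(M + 2212) = (3248 - 1797)/(-214687/88639 + 2212) = 1451/(195854781/88639) = 1451*(88639/195854781) = 128615189/195854781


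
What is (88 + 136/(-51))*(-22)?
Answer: -5632/3 ≈ -1877.3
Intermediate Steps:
(88 + 136/(-51))*(-22) = (88 + 136*(-1/51))*(-22) = (88 - 8/3)*(-22) = (256/3)*(-22) = -5632/3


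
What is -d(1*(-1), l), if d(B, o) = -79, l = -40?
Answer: 79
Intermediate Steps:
-d(1*(-1), l) = -1*(-79) = 79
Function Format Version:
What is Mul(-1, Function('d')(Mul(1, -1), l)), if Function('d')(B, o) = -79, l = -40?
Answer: 79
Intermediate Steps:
Mul(-1, Function('d')(Mul(1, -1), l)) = Mul(-1, -79) = 79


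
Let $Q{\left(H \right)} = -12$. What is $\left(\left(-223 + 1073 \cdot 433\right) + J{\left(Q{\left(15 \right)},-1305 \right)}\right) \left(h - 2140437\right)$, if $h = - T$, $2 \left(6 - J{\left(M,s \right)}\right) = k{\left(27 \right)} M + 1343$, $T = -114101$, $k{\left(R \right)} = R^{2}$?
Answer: $-948516736752$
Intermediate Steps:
$J{\left(M,s \right)} = - \frac{1331}{2} - \frac{729 M}{2}$ ($J{\left(M,s \right)} = 6 - \frac{27^{2} M + 1343}{2} = 6 - \frac{729 M + 1343}{2} = 6 - \frac{1343 + 729 M}{2} = 6 - \left(\frac{1343}{2} + \frac{729 M}{2}\right) = - \frac{1331}{2} - \frac{729 M}{2}$)
$h = 114101$ ($h = \left(-1\right) \left(-114101\right) = 114101$)
$\left(\left(-223 + 1073 \cdot 433\right) + J{\left(Q{\left(15 \right)},-1305 \right)}\right) \left(h - 2140437\right) = \left(\left(-223 + 1073 \cdot 433\right) - - \frac{7417}{2}\right) \left(114101 - 2140437\right) = \left(\left(-223 + 464609\right) + \left(- \frac{1331}{2} + 4374\right)\right) \left(-2026336\right) = \left(464386 + \frac{7417}{2}\right) \left(-2026336\right) = \frac{936189}{2} \left(-2026336\right) = -948516736752$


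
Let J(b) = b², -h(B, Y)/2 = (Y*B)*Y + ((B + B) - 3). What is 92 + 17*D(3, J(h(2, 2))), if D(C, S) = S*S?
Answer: 1784684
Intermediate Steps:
h(B, Y) = 6 - 4*B - 2*B*Y² (h(B, Y) = -2*((Y*B)*Y + ((B + B) - 3)) = -2*((B*Y)*Y + (2*B - 3)) = -2*(B*Y² + (-3 + 2*B)) = -2*(-3 + 2*B + B*Y²) = 6 - 4*B - 2*B*Y²)
D(C, S) = S²
92 + 17*D(3, J(h(2, 2))) = 92 + 17*((6 - 4*2 - 2*2*2²)²)² = 92 + 17*((6 - 8 - 2*2*4)²)² = 92 + 17*((6 - 8 - 16)²)² = 92 + 17*((-18)²)² = 92 + 17*324² = 92 + 17*104976 = 92 + 1784592 = 1784684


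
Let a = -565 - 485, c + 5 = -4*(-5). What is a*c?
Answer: -15750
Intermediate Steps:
c = 15 (c = -5 - 4*(-5) = -5 + 20 = 15)
a = -1050
a*c = -1050*15 = -15750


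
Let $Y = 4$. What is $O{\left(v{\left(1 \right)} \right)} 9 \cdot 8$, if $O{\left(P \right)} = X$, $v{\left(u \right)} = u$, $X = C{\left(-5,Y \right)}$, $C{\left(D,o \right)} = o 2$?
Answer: $576$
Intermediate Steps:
$C{\left(D,o \right)} = 2 o$
$X = 8$ ($X = 2 \cdot 4 = 8$)
$O{\left(P \right)} = 8$
$O{\left(v{\left(1 \right)} \right)} 9 \cdot 8 = 8 \cdot 9 \cdot 8 = 72 \cdot 8 = 576$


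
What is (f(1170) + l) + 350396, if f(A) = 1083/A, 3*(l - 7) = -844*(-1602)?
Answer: 312428971/390 ≈ 8.0110e+5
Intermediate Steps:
l = 450703 (l = 7 + (-844*(-1602))/3 = 7 + (1/3)*1352088 = 7 + 450696 = 450703)
(f(1170) + l) + 350396 = (1083/1170 + 450703) + 350396 = (1083*(1/1170) + 450703) + 350396 = (361/390 + 450703) + 350396 = 175774531/390 + 350396 = 312428971/390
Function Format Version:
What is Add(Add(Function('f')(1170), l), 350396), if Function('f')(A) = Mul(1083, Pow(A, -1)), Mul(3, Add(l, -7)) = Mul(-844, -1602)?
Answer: Rational(312428971, 390) ≈ 8.0110e+5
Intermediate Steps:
l = 450703 (l = Add(7, Mul(Rational(1, 3), Mul(-844, -1602))) = Add(7, Mul(Rational(1, 3), 1352088)) = Add(7, 450696) = 450703)
Add(Add(Function('f')(1170), l), 350396) = Add(Add(Mul(1083, Pow(1170, -1)), 450703), 350396) = Add(Add(Mul(1083, Rational(1, 1170)), 450703), 350396) = Add(Add(Rational(361, 390), 450703), 350396) = Add(Rational(175774531, 390), 350396) = Rational(312428971, 390)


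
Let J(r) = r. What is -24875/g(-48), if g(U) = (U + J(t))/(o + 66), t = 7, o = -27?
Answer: 970125/41 ≈ 23662.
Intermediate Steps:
g(U) = 7/39 + U/39 (g(U) = (U + 7)/(-27 + 66) = (7 + U)/39 = (7 + U)*(1/39) = 7/39 + U/39)
-24875/g(-48) = -24875/(7/39 + (1/39)*(-48)) = -24875/(7/39 - 16/13) = -24875/(-41/39) = -24875*(-39/41) = 970125/41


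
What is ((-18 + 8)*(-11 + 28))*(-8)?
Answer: 1360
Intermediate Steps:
((-18 + 8)*(-11 + 28))*(-8) = -10*17*(-8) = -170*(-8) = 1360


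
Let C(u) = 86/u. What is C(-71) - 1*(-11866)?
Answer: 842400/71 ≈ 11865.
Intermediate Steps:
C(-71) - 1*(-11866) = 86/(-71) - 1*(-11866) = 86*(-1/71) + 11866 = -86/71 + 11866 = 842400/71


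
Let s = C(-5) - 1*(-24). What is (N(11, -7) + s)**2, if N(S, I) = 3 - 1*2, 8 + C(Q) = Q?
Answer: 144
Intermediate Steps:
C(Q) = -8 + Q
N(S, I) = 1 (N(S, I) = 3 - 2 = 1)
s = 11 (s = (-8 - 5) - 1*(-24) = -13 + 24 = 11)
(N(11, -7) + s)**2 = (1 + 11)**2 = 12**2 = 144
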